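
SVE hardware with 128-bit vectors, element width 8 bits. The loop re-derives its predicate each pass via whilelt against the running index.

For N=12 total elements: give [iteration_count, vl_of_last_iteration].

[iterations, last_vl] = [1, 12]

128-bit reg / 8-bit elem → 16 lanes
N=12: ⌈12/16⌉ = 1 iters; last vl = 12 − 0×16 = 12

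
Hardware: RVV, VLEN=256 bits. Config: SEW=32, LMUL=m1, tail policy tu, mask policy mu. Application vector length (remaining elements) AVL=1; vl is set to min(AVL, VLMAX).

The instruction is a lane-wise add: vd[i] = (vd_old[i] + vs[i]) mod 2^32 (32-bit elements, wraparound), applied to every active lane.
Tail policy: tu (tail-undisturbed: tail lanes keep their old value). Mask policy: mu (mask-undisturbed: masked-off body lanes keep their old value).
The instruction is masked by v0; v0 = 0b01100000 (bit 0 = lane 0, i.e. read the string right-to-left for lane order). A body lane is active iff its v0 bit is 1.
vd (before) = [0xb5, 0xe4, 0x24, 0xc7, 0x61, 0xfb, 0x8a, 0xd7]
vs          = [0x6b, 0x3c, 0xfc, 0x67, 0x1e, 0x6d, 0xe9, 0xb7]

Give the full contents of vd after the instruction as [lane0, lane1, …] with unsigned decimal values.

VLMAX = (256 × 1) / 32 = 8 lanes
AVL=1 ≤ VLMAX=8, so vl = 1
[0] mask-off/keep = 0xb5
[1] tail/keep = 0xe4
[2] tail/keep = 0x24
[3] tail/keep = 0xc7
[4] tail/keep = 0x61
[5] tail/keep = 0xfb
[6] tail/keep = 0x8a
[7] tail/keep = 0xd7

vd = [181, 228, 36, 199, 97, 251, 138, 215]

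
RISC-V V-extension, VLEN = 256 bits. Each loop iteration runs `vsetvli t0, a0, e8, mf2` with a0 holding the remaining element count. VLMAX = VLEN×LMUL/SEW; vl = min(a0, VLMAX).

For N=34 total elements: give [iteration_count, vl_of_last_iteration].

[iterations, last_vl] = [3, 2]

VLMAX = (256 × 1/2) / 8 = 16 lanes
34 elements at 16/iter → 3 passes, remainder 2 on the last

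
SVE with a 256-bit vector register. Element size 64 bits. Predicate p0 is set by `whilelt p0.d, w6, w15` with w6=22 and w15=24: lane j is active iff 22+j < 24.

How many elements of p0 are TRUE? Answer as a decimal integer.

vl = 2

register lanes = 256/64 = 4
whilelt: lane j active iff 22+j < 24 → j < 2 → 2 active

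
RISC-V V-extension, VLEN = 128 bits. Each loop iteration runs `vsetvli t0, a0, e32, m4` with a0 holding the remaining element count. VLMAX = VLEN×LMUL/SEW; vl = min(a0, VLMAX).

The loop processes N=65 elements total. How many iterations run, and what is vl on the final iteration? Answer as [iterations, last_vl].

lanes per group: 128·4/32 = 16
iterations = ceil(65/16) = 5; final-pass vl = 1

[iterations, last_vl] = [5, 1]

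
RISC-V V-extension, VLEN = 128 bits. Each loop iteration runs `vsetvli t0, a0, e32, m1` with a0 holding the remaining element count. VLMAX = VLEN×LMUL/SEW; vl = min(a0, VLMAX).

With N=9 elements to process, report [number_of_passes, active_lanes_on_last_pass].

VLMAX = VLEN×LMUL/SEW = 128×1/32 = 4
N=9: ⌈9/4⌉ = 3 iters; last vl = 9 − 2×4 = 1

[iterations, last_vl] = [3, 1]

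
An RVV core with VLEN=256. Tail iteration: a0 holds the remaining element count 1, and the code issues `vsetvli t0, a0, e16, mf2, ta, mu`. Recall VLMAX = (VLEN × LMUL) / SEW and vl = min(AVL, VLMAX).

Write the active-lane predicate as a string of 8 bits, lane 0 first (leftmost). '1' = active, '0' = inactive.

VLMAX = (256 × 1/2) / 16 = 8 lanes
vl ← min(1, 8) = 1
bits (lane 0 leftmost): 10000000

predicate = 10000000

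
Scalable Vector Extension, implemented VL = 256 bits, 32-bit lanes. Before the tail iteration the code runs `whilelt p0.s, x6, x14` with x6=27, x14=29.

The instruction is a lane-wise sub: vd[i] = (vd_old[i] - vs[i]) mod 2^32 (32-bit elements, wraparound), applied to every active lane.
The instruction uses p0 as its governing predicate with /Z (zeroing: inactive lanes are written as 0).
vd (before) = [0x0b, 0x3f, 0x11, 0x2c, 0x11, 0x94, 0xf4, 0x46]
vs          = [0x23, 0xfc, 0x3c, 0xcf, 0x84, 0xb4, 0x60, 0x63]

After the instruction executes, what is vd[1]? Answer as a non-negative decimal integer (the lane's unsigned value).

vd[1] = 4294967107

256-bit reg / 32-bit elem → 8 lanes
active while 27+j < 29, i.e. j ∈ [0,2) capped at 8 ⇒ 2
lane  0: sub(0x0b,0x23) ⇒ 0xffffffe8
lane  1: sub(0x3f,0xfc) ⇒ 0xffffff43
lane  2: tail/zero ⇒ 0x00
lane  3: tail/zero ⇒ 0x00
lane  4: tail/zero ⇒ 0x00
lane  5: tail/zero ⇒ 0x00
lane  6: tail/zero ⇒ 0x00
lane  7: tail/zero ⇒ 0x00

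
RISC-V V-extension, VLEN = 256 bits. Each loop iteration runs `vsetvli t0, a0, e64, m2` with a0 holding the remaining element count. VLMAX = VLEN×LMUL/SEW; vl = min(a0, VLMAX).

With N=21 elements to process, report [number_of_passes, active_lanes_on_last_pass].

lanes per group: 256·2/64 = 8
iterations = ceil(21/8) = 3; final-pass vl = 5

[iterations, last_vl] = [3, 5]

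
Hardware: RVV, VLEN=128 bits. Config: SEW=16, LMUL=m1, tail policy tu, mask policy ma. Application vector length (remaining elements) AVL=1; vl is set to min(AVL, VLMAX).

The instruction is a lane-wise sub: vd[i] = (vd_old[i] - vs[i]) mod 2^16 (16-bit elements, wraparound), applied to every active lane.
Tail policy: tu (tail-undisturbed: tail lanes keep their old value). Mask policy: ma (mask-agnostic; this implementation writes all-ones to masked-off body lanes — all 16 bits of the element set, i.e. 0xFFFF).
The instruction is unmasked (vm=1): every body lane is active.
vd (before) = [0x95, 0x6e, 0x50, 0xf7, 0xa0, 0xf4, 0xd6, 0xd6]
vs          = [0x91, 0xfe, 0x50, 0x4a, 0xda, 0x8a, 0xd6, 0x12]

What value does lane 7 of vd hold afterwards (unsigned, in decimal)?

VLMAX = VLEN×LMUL/SEW = 128×1/16 = 8
vl ← min(1, 8) = 1
[0] sub(0x95,0x91) = 0x04
[1] tail/keep = 0x6e
[2] tail/keep = 0x50
[3] tail/keep = 0xf7
[4] tail/keep = 0xa0
[5] tail/keep = 0xf4
[6] tail/keep = 0xd6
[7] tail/keep = 0xd6

vd[7] = 214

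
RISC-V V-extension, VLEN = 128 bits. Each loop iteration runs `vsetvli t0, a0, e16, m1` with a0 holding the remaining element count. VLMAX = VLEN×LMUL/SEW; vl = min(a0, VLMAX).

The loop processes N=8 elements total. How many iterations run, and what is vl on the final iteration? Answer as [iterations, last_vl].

lanes per group: 128·1/16 = 8
iterations = ceil(8/8) = 1; final-pass vl = 8

[iterations, last_vl] = [1, 8]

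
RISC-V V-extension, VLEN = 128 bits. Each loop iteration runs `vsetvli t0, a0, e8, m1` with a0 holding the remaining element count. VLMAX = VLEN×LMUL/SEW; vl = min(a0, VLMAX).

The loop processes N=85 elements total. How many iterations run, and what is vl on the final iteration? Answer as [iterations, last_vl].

lanes per group: 128·1/8 = 16
85 elements at 16/iter → 6 passes, remainder 5 on the last

[iterations, last_vl] = [6, 5]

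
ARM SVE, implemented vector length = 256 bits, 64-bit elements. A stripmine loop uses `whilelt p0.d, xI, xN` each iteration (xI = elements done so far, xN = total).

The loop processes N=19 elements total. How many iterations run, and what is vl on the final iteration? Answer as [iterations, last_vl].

[iterations, last_vl] = [5, 3]

lane count: 256 div 64 = 4
N=19: ⌈19/4⌉ = 5 iters; last vl = 19 − 4×4 = 3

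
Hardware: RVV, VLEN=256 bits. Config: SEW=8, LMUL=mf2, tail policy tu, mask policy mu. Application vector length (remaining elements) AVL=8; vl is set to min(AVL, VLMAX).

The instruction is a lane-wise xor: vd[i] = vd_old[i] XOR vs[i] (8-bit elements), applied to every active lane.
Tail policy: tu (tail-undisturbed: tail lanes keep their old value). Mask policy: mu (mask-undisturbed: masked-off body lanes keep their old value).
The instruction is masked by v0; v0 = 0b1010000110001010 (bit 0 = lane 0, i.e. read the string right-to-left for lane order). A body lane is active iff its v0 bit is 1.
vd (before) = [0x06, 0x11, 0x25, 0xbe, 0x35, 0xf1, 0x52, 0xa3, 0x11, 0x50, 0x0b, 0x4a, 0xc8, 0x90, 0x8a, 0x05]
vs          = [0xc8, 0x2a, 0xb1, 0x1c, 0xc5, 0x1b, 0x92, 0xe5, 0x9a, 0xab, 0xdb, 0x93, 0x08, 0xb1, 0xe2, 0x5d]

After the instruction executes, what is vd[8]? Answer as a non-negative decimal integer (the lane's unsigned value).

VLMAX = VLEN×LMUL/SEW = 256×1/2/8 = 16
AVL=8 ≤ VLMAX=16, so vl = 8
  i=0: mask-off/keep → 6
  i=1: xor(0x11,0x2a) → 59
  i=2: mask-off/keep → 37
  i=3: xor(0xbe,0x1c) → 162
  i=4: mask-off/keep → 53
  i=5: mask-off/keep → 241
  i=6: mask-off/keep → 82
  i=7: xor(0xa3,0xe5) → 70
  i=8: tail/keep → 17
  i=9: tail/keep → 80
  i=10: tail/keep → 11
  i=11: tail/keep → 74
  i=12: tail/keep → 200
  i=13: tail/keep → 144
  i=14: tail/keep → 138
  i=15: tail/keep → 5

vd[8] = 17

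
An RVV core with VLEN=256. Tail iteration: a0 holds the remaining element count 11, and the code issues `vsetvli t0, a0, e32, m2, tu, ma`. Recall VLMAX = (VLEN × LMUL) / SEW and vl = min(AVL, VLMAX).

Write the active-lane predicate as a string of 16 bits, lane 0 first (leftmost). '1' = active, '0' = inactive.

predicate = 1111111111100000

lanes per group: 256·2/32 = 16
AVL=11 ≤ VLMAX=16, so vl = 11
bits (lane 0 leftmost): 1111111111100000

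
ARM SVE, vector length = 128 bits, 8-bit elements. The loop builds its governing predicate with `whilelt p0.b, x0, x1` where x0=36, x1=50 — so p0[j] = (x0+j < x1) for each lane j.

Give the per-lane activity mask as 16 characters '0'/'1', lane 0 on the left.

predicate = 1111111111111100

register lanes = 128/8 = 16
active while 36+j < 50, i.e. j ∈ [0,14) capped at 16 ⇒ 14
bits (lane 0 leftmost): 1111111111111100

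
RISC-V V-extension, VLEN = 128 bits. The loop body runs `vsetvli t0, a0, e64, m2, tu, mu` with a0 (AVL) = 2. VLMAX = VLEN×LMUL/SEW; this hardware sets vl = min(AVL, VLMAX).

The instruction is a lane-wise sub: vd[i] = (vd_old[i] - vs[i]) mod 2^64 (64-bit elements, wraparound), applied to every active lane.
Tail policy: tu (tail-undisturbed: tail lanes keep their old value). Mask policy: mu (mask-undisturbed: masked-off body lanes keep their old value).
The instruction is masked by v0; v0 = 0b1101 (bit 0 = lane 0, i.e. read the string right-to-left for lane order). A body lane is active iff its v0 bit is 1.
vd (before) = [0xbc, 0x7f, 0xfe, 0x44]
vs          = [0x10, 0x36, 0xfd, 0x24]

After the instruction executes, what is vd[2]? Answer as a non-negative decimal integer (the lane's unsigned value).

vd[2] = 254

VLMAX = (128 × 2) / 64 = 4 lanes
AVL=2 ≤ VLMAX=4, so vl = 2
lane  0: sub(0xbc,0x10) ⇒ 0xac
lane  1: mask-off/keep ⇒ 0x7f
lane  2: tail/keep ⇒ 0xfe
lane  3: tail/keep ⇒ 0x44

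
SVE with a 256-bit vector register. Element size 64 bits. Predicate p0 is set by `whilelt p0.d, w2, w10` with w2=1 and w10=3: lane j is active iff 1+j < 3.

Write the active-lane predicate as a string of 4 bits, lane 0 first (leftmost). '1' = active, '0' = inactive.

predicate = 1100

register lanes = 256/64 = 4
active while 1+j < 3, i.e. j ∈ [0,2) capped at 4 ⇒ 2
bits (lane 0 leftmost): 1100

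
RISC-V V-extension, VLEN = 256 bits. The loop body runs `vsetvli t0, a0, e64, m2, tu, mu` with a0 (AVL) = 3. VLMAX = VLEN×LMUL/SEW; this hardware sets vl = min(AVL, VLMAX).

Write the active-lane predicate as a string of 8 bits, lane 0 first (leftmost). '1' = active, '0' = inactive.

lanes per group: 256·2/64 = 8
AVL=3 ≤ VLMAX=8, so vl = 3
bits (lane 0 leftmost): 11100000

predicate = 11100000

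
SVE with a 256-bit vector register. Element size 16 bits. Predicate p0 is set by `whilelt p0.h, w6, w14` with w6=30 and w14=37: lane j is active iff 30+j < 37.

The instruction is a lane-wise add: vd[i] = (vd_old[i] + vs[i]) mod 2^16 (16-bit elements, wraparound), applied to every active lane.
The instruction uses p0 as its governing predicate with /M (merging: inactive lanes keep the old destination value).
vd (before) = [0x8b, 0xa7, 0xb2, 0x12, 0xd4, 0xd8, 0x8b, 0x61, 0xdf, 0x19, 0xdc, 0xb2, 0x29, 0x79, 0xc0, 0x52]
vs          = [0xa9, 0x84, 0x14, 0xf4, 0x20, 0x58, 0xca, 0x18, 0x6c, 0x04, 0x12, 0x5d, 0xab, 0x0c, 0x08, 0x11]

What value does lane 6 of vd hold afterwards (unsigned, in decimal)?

256-bit reg / 16-bit elem → 16 lanes
whilelt: lane j active iff 30+j < 37 → j < 7 → 7 active
  i=0: add(0x8b,0xa9) → 308
  i=1: add(0xa7,0x84) → 299
  i=2: add(0xb2,0x14) → 198
  i=3: add(0x12,0xf4) → 262
  i=4: add(0xd4,0x20) → 244
  i=5: add(0xd8,0x58) → 304
  i=6: add(0x8b,0xca) → 341
  i=7: tail/keep → 97
  i=8: tail/keep → 223
  i=9: tail/keep → 25
  i=10: tail/keep → 220
  i=11: tail/keep → 178
  i=12: tail/keep → 41
  i=13: tail/keep → 121
  i=14: tail/keep → 192
  i=15: tail/keep → 82

vd[6] = 341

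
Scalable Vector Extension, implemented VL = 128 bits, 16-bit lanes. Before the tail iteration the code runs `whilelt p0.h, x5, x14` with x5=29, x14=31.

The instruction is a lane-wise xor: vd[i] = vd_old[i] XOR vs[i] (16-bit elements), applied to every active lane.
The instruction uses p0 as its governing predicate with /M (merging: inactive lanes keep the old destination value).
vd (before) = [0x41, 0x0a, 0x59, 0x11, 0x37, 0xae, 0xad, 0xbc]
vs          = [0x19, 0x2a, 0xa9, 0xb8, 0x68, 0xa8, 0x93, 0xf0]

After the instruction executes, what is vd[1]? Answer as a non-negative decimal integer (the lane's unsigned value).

vd[1] = 32

lane count: 128 div 16 = 8
whilelt: lane j active iff 29+j < 31 → j < 2 → 2 active
[0] xor(0x41,0x19) = 0x58
[1] xor(0x0a,0x2a) = 0x20
[2] tail/keep = 0x59
[3] tail/keep = 0x11
[4] tail/keep = 0x37
[5] tail/keep = 0xae
[6] tail/keep = 0xad
[7] tail/keep = 0xbc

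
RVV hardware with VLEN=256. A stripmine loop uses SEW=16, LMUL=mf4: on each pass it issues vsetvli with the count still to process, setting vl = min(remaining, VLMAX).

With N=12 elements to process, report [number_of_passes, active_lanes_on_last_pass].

VLMAX = (256 × 1/4) / 16 = 4 lanes
N=12: ⌈12/4⌉ = 3 iters; last vl = 12 − 2×4 = 4

[iterations, last_vl] = [3, 4]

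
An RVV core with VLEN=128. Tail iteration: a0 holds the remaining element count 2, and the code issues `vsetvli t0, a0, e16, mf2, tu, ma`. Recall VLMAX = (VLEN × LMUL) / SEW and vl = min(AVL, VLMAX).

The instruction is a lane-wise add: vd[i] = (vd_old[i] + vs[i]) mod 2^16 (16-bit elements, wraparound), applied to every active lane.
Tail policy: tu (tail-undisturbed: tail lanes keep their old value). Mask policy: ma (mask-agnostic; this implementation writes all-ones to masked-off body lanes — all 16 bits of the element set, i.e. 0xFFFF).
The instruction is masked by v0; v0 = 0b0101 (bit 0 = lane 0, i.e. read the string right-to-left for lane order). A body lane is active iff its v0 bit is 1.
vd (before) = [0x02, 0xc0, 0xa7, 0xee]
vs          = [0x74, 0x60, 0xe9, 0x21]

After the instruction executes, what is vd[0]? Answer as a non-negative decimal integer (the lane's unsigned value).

vd[0] = 118

lanes per group: 128·1/2/16 = 4
vl = min(AVL, VLMAX) = min(2, 4) = 2
[0] add(0x02,0x74) = 0x76
[1] mask-off/ones = 0xffff
[2] tail/keep = 0xa7
[3] tail/keep = 0xee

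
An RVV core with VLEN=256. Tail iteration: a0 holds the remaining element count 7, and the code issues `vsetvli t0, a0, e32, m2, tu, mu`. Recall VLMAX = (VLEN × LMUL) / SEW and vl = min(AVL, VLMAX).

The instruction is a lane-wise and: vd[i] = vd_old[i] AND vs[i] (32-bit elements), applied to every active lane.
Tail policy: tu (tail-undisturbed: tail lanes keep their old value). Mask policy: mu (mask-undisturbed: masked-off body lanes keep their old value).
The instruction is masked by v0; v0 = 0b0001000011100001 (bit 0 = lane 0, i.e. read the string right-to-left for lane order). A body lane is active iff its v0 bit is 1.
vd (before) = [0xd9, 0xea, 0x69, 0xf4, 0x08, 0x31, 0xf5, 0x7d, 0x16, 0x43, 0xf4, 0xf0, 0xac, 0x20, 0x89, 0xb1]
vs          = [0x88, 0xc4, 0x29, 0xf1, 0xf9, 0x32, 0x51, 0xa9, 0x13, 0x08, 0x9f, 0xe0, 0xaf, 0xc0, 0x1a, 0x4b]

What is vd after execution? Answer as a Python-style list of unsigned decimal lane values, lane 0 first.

VLMAX = (256 × 2) / 32 = 16 lanes
vl = min(AVL, VLMAX) = min(7, 16) = 7
  i=0: and(0xd9,0x88) → 136
  i=1: mask-off/keep → 234
  i=2: mask-off/keep → 105
  i=3: mask-off/keep → 244
  i=4: mask-off/keep → 8
  i=5: and(0x31,0x32) → 48
  i=6: and(0xf5,0x51) → 81
  i=7: tail/keep → 125
  i=8: tail/keep → 22
  i=9: tail/keep → 67
  i=10: tail/keep → 244
  i=11: tail/keep → 240
  i=12: tail/keep → 172
  i=13: tail/keep → 32
  i=14: tail/keep → 137
  i=15: tail/keep → 177

vd = [136, 234, 105, 244, 8, 48, 81, 125, 22, 67, 244, 240, 172, 32, 137, 177]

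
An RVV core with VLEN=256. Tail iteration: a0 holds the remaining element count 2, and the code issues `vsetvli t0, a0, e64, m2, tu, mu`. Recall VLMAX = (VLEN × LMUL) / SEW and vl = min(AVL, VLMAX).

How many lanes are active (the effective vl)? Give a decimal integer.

VLMAX = VLEN×LMUL/SEW = 256×2/64 = 8
vl = min(AVL, VLMAX) = min(2, 8) = 2

vl = 2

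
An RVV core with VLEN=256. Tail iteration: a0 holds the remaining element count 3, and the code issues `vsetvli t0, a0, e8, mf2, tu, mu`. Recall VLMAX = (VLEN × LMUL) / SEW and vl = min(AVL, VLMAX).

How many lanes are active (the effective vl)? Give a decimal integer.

vl = 3

VLMAX = VLEN×LMUL/SEW = 256×1/2/8 = 16
AVL=3 ≤ VLMAX=16, so vl = 3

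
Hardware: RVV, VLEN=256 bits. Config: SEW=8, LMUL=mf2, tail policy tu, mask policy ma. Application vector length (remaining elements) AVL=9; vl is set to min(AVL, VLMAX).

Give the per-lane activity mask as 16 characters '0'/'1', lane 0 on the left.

predicate = 1111111110000000

VLMAX = (256 × 1/2) / 8 = 16 lanes
vl ← min(9, 16) = 9
bits (lane 0 leftmost): 1111111110000000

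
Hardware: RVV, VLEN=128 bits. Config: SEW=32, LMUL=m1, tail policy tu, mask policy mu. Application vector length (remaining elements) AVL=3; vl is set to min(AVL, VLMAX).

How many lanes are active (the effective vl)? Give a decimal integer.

VLMAX = VLEN×LMUL/SEW = 128×1/32 = 4
vl ← min(3, 4) = 3

vl = 3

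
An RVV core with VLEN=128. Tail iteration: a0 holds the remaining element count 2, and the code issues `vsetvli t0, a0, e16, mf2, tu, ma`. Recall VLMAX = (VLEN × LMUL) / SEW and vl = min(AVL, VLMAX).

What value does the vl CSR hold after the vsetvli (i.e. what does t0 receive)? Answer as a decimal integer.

lanes per group: 128·1/2/16 = 4
vl = min(AVL, VLMAX) = min(2, 4) = 2

vl = 2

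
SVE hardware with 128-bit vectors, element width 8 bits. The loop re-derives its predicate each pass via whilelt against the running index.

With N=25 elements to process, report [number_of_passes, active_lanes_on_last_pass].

[iterations, last_vl] = [2, 9]

lane count: 128 div 8 = 16
N=25: ⌈25/16⌉ = 2 iters; last vl = 25 − 1×16 = 9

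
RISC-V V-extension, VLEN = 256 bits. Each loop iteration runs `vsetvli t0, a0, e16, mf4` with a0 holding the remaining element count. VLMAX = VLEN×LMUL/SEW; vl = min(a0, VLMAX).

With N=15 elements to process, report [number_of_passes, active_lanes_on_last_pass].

VLMAX = (256 × 1/4) / 16 = 4 lanes
15 elements at 4/iter → 4 passes, remainder 3 on the last

[iterations, last_vl] = [4, 3]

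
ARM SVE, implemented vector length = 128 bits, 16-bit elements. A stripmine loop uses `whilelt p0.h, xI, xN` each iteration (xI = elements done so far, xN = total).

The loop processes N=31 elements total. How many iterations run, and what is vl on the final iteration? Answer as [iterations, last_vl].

[iterations, last_vl] = [4, 7]

register lanes = 128/16 = 8
iterations = ceil(31/8) = 4; final-pass vl = 7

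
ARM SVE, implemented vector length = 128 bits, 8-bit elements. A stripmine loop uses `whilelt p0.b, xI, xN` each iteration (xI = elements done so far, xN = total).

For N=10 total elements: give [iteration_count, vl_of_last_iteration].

[iterations, last_vl] = [1, 10]

128-bit reg / 8-bit elem → 16 lanes
10 elements at 16/iter → 1 passes, remainder 10 on the last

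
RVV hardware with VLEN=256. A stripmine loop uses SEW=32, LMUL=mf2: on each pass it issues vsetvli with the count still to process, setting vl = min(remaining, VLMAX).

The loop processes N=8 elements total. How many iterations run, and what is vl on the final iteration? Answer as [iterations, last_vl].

VLMAX = VLEN×LMUL/SEW = 256×1/2/32 = 4
iterations = ceil(8/4) = 2; final-pass vl = 4

[iterations, last_vl] = [2, 4]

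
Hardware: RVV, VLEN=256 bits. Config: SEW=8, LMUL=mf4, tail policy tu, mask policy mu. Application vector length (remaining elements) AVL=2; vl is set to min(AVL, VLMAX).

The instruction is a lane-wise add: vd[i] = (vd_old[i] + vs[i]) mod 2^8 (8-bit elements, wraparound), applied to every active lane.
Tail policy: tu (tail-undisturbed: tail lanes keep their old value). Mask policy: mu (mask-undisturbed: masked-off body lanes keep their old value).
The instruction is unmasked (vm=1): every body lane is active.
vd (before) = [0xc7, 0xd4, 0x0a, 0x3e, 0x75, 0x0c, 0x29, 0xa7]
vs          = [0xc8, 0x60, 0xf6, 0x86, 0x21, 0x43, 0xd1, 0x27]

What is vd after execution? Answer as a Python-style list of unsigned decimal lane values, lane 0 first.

vd = [143, 52, 10, 62, 117, 12, 41, 167]

VLMAX = VLEN×LMUL/SEW = 256×1/4/8 = 8
AVL=2 ≤ VLMAX=8, so vl = 2
lane  0: add(0xc7,0xc8) ⇒ 0x8f
lane  1: add(0xd4,0x60) ⇒ 0x34
lane  2: tail/keep ⇒ 0x0a
lane  3: tail/keep ⇒ 0x3e
lane  4: tail/keep ⇒ 0x75
lane  5: tail/keep ⇒ 0x0c
lane  6: tail/keep ⇒ 0x29
lane  7: tail/keep ⇒ 0xa7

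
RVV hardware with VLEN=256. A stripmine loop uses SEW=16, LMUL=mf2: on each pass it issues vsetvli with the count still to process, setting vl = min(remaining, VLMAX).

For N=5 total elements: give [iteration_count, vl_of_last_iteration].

[iterations, last_vl] = [1, 5]

VLMAX = (256 × 1/2) / 16 = 8 lanes
iterations = ceil(5/8) = 1; final-pass vl = 5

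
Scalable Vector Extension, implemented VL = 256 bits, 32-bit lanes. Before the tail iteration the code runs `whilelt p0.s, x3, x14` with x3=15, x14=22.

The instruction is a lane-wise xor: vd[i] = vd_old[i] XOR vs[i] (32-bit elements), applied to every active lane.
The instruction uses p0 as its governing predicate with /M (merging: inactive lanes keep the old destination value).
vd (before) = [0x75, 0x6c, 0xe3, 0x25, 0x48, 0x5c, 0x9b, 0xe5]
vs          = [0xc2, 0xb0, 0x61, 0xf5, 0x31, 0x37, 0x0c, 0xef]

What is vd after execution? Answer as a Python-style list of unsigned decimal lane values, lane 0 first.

register lanes = 256/32 = 8
p0[j] = (15+j < 22); true for j=0..6 → 7 lanes set
[0] xor(0x75,0xc2) = 0xb7
[1] xor(0x6c,0xb0) = 0xdc
[2] xor(0xe3,0x61) = 0x82
[3] xor(0x25,0xf5) = 0xd0
[4] xor(0x48,0x31) = 0x79
[5] xor(0x5c,0x37) = 0x6b
[6] xor(0x9b,0x0c) = 0x97
[7] tail/keep = 0xe5

vd = [183, 220, 130, 208, 121, 107, 151, 229]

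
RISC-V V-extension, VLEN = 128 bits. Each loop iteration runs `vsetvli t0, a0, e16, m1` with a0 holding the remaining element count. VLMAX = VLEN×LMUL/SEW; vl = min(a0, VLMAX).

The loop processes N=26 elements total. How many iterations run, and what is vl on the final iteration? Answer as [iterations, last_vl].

[iterations, last_vl] = [4, 2]

lanes per group: 128·1/16 = 8
iterations = ceil(26/8) = 4; final-pass vl = 2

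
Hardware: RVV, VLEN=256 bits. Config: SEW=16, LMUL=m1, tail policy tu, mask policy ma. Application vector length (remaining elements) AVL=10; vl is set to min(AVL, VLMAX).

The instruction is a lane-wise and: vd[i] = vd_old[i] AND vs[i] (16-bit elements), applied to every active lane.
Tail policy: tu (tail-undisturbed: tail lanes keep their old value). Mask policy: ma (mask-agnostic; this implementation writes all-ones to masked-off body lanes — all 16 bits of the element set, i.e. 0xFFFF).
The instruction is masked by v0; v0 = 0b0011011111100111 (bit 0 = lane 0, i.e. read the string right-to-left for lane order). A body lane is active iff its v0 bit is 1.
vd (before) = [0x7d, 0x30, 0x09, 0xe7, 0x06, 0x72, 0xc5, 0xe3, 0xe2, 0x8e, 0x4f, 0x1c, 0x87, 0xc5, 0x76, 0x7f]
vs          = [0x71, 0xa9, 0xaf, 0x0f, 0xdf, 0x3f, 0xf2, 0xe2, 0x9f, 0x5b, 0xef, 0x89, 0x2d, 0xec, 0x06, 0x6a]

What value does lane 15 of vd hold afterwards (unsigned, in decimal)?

vd[15] = 127

lanes per group: 256·1/16 = 16
vl ← min(10, 16) = 10
[0] and(0x7d,0x71) = 0x71
[1] and(0x30,0xa9) = 0x20
[2] and(0x09,0xaf) = 0x09
[3] mask-off/ones = 0xffff
[4] mask-off/ones = 0xffff
[5] and(0x72,0x3f) = 0x32
[6] and(0xc5,0xf2) = 0xc0
[7] and(0xe3,0xe2) = 0xe2
[8] and(0xe2,0x9f) = 0x82
[9] and(0x8e,0x5b) = 0x0a
[10] tail/keep = 0x4f
[11] tail/keep = 0x1c
[12] tail/keep = 0x87
[13] tail/keep = 0xc5
[14] tail/keep = 0x76
[15] tail/keep = 0x7f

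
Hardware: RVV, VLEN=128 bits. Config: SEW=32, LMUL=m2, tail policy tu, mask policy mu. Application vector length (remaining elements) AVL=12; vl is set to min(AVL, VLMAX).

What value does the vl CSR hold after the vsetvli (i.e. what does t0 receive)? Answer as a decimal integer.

VLMAX = (128 × 2) / 32 = 8 lanes
AVL=12 > VLMAX=8, so vl = 8

vl = 8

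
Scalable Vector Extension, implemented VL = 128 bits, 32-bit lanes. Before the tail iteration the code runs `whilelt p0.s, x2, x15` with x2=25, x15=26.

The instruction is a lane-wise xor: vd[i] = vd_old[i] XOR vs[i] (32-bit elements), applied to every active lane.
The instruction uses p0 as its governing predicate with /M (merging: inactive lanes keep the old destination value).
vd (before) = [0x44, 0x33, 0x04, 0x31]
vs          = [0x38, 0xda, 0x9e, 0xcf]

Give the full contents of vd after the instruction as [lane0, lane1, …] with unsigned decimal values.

register lanes = 128/32 = 4
p0[j] = (25+j < 26); true for j=0..0 → 1 lanes set
  i=0: xor(0x44,0x38) → 124
  i=1: tail/keep → 51
  i=2: tail/keep → 4
  i=3: tail/keep → 49

vd = [124, 51, 4, 49]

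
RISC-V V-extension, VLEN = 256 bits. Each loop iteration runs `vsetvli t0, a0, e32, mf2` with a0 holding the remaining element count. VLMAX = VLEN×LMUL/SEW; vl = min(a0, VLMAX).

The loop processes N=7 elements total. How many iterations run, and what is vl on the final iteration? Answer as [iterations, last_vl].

VLMAX = (256 × 1/2) / 32 = 4 lanes
iterations = ceil(7/4) = 2; final-pass vl = 3

[iterations, last_vl] = [2, 3]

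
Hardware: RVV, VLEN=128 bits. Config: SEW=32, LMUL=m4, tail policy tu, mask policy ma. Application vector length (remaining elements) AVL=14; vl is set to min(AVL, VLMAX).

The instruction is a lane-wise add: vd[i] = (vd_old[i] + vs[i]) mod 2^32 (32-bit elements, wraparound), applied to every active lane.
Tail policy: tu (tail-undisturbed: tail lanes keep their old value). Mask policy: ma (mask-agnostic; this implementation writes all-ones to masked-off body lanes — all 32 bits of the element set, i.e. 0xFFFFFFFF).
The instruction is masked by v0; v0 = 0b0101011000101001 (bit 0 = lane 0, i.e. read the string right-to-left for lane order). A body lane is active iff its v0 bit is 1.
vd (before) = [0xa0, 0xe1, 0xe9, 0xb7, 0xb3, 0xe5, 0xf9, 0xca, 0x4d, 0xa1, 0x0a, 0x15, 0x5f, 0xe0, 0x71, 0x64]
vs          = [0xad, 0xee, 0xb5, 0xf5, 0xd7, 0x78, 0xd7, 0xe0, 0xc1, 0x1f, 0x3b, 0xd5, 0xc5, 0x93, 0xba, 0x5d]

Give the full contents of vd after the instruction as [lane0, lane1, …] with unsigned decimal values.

vd = [333, 4294967295, 4294967295, 428, 4294967295, 349, 4294967295, 4294967295, 4294967295, 192, 69, 4294967295, 292, 4294967295, 113, 100]

VLMAX = VLEN×LMUL/SEW = 128×4/32 = 16
vl ← min(14, 16) = 14
[0] add(0xa0,0xad) = 0x14d
[1] mask-off/ones = 0xffffffff
[2] mask-off/ones = 0xffffffff
[3] add(0xb7,0xf5) = 0x1ac
[4] mask-off/ones = 0xffffffff
[5] add(0xe5,0x78) = 0x15d
[6] mask-off/ones = 0xffffffff
[7] mask-off/ones = 0xffffffff
[8] mask-off/ones = 0xffffffff
[9] add(0xa1,0x1f) = 0xc0
[10] add(0x0a,0x3b) = 0x45
[11] mask-off/ones = 0xffffffff
[12] add(0x5f,0xc5) = 0x124
[13] mask-off/ones = 0xffffffff
[14] tail/keep = 0x71
[15] tail/keep = 0x64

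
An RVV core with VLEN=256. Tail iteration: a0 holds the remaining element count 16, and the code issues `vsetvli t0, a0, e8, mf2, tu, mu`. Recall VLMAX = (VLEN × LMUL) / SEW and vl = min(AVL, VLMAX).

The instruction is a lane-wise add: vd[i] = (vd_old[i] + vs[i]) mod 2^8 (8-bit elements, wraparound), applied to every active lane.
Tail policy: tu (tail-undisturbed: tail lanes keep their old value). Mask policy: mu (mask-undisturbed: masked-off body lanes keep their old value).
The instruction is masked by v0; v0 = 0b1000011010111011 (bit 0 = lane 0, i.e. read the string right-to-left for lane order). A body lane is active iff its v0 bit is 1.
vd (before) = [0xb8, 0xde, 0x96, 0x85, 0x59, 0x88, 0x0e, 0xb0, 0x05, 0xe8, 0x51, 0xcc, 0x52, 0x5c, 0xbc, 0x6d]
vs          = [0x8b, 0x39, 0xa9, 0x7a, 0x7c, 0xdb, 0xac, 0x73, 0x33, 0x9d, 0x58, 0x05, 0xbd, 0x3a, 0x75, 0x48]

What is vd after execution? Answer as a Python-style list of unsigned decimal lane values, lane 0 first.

lanes per group: 256·1/2/8 = 16
AVL=16 ≤ VLMAX=16, so vl = 16
lane  0: add(0xb8,0x8b) ⇒ 0x43
lane  1: add(0xde,0x39) ⇒ 0x17
lane  2: mask-off/keep ⇒ 0x96
lane  3: add(0x85,0x7a) ⇒ 0xff
lane  4: add(0x59,0x7c) ⇒ 0xd5
lane  5: add(0x88,0xdb) ⇒ 0x63
lane  6: mask-off/keep ⇒ 0x0e
lane  7: add(0xb0,0x73) ⇒ 0x23
lane  8: mask-off/keep ⇒ 0x05
lane  9: add(0xe8,0x9d) ⇒ 0x85
lane 10: add(0x51,0x58) ⇒ 0xa9
lane 11: mask-off/keep ⇒ 0xcc
lane 12: mask-off/keep ⇒ 0x52
lane 13: mask-off/keep ⇒ 0x5c
lane 14: mask-off/keep ⇒ 0xbc
lane 15: add(0x6d,0x48) ⇒ 0xb5

vd = [67, 23, 150, 255, 213, 99, 14, 35, 5, 133, 169, 204, 82, 92, 188, 181]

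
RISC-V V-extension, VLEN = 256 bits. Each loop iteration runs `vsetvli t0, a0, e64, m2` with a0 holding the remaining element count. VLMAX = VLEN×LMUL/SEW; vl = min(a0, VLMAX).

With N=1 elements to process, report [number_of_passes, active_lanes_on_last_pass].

[iterations, last_vl] = [1, 1]

VLMAX = (256 × 2) / 64 = 8 lanes
N=1: ⌈1/8⌉ = 1 iters; last vl = 1 − 0×8 = 1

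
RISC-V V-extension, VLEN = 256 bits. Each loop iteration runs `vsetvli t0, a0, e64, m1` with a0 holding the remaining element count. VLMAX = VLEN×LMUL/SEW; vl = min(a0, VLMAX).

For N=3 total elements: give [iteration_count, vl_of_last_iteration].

[iterations, last_vl] = [1, 3]

VLMAX = (256 × 1) / 64 = 4 lanes
N=3: ⌈3/4⌉ = 1 iters; last vl = 3 − 0×4 = 3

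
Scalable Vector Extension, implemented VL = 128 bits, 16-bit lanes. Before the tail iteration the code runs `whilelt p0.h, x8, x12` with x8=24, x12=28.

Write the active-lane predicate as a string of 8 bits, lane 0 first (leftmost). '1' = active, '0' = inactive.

128-bit reg / 16-bit elem → 8 lanes
active while 24+j < 28, i.e. j ∈ [0,4) capped at 8 ⇒ 4
bits (lane 0 leftmost): 11110000

predicate = 11110000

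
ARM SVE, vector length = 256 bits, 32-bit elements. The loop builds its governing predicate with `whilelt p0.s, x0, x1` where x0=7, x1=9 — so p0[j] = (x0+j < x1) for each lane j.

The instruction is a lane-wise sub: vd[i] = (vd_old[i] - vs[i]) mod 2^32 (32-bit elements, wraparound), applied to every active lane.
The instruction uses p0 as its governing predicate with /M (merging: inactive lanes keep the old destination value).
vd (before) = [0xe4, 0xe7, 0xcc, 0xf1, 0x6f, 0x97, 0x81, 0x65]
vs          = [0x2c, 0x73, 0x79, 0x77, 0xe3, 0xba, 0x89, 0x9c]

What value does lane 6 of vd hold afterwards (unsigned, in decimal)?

register lanes = 256/32 = 8
active while 7+j < 9, i.e. j ∈ [0,2) capped at 8 ⇒ 2
[0] sub(0xe4,0x2c) = 0xb8
[1] sub(0xe7,0x73) = 0x74
[2] tail/keep = 0xcc
[3] tail/keep = 0xf1
[4] tail/keep = 0x6f
[5] tail/keep = 0x97
[6] tail/keep = 0x81
[7] tail/keep = 0x65

vd[6] = 129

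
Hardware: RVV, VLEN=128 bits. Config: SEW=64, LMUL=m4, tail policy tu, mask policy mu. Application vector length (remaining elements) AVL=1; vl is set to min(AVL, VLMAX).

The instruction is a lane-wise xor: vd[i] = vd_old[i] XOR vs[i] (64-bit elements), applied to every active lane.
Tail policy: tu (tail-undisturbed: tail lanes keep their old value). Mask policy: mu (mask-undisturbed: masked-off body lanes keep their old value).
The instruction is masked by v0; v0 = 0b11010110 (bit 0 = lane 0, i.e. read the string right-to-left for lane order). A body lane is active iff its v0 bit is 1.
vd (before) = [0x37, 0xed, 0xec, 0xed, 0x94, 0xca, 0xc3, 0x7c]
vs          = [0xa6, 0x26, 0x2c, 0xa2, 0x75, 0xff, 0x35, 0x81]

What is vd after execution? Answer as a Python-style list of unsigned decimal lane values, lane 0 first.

vd = [55, 237, 236, 237, 148, 202, 195, 124]

lanes per group: 128·4/64 = 8
vl ← min(1, 8) = 1
[0] mask-off/keep = 0x37
[1] tail/keep = 0xed
[2] tail/keep = 0xec
[3] tail/keep = 0xed
[4] tail/keep = 0x94
[5] tail/keep = 0xca
[6] tail/keep = 0xc3
[7] tail/keep = 0x7c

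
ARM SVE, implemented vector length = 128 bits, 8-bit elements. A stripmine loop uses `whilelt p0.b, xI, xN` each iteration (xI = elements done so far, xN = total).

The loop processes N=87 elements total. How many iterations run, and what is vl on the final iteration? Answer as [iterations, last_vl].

[iterations, last_vl] = [6, 7]

register lanes = 128/8 = 16
87 elements at 16/iter → 6 passes, remainder 7 on the last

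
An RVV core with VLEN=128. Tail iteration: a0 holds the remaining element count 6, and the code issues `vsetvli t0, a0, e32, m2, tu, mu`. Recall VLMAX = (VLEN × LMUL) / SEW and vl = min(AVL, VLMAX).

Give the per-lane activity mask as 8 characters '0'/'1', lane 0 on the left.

predicate = 11111100

VLMAX = VLEN×LMUL/SEW = 128×2/32 = 8
AVL=6 ≤ VLMAX=8, so vl = 6
bits (lane 0 leftmost): 11111100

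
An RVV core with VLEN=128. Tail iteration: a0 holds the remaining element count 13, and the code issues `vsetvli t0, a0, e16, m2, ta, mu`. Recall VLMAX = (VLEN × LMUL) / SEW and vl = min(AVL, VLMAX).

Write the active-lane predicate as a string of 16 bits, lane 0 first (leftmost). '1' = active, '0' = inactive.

predicate = 1111111111111000

VLMAX = (128 × 2) / 16 = 16 lanes
AVL=13 ≤ VLMAX=16, so vl = 13
bits (lane 0 leftmost): 1111111111111000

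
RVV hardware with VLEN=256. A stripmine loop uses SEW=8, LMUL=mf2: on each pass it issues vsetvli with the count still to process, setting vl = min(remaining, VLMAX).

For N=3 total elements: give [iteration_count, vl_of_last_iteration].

VLMAX = (256 × 1/2) / 8 = 16 lanes
iterations = ceil(3/16) = 1; final-pass vl = 3

[iterations, last_vl] = [1, 3]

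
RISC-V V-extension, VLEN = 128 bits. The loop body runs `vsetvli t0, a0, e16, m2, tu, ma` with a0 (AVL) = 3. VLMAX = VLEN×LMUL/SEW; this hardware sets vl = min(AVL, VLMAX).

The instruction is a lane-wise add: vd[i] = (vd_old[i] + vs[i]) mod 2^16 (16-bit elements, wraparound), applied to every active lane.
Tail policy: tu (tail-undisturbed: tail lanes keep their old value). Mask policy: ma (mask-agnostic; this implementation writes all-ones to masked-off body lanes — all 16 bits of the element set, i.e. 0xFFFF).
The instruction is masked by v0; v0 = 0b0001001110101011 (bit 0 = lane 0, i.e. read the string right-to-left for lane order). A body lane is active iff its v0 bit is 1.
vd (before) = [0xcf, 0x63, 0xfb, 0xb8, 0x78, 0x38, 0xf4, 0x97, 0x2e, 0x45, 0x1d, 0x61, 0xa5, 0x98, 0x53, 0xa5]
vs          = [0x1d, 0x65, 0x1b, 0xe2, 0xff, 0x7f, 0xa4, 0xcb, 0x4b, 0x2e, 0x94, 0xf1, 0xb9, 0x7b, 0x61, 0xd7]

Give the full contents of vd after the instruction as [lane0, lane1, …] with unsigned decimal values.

VLMAX = (128 × 2) / 16 = 16 lanes
AVL=3 ≤ VLMAX=16, so vl = 3
[0] add(0xcf,0x1d) = 0xec
[1] add(0x63,0x65) = 0xc8
[2] mask-off/ones = 0xffff
[3] tail/keep = 0xb8
[4] tail/keep = 0x78
[5] tail/keep = 0x38
[6] tail/keep = 0xf4
[7] tail/keep = 0x97
[8] tail/keep = 0x2e
[9] tail/keep = 0x45
[10] tail/keep = 0x1d
[11] tail/keep = 0x61
[12] tail/keep = 0xa5
[13] tail/keep = 0x98
[14] tail/keep = 0x53
[15] tail/keep = 0xa5

vd = [236, 200, 65535, 184, 120, 56, 244, 151, 46, 69, 29, 97, 165, 152, 83, 165]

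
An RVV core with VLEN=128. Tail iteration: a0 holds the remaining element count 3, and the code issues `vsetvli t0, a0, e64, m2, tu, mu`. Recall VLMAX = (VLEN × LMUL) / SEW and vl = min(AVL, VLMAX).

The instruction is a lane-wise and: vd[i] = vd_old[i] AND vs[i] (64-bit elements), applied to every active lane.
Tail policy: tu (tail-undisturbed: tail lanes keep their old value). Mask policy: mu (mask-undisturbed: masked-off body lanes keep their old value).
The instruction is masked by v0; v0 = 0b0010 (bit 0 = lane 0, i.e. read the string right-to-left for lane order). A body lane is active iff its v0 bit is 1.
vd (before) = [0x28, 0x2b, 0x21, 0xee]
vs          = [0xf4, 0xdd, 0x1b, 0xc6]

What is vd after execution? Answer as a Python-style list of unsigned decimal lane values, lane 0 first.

VLMAX = VLEN×LMUL/SEW = 128×2/64 = 4
vl ← min(3, 4) = 3
lane  0: mask-off/keep ⇒ 0x28
lane  1: and(0x2b,0xdd) ⇒ 0x09
lane  2: mask-off/keep ⇒ 0x21
lane  3: tail/keep ⇒ 0xee

vd = [40, 9, 33, 238]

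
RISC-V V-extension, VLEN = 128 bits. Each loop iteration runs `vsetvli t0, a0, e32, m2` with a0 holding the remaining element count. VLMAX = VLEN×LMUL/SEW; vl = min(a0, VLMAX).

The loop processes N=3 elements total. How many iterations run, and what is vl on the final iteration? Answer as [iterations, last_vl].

lanes per group: 128·2/32 = 8
3 elements at 8/iter → 1 passes, remainder 3 on the last

[iterations, last_vl] = [1, 3]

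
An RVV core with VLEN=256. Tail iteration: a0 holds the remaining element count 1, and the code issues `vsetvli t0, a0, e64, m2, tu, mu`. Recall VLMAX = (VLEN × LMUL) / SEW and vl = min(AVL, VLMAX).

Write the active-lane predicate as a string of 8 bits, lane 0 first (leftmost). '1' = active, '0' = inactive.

VLMAX = VLEN×LMUL/SEW = 256×2/64 = 8
AVL=1 ≤ VLMAX=8, so vl = 1
bits (lane 0 leftmost): 10000000

predicate = 10000000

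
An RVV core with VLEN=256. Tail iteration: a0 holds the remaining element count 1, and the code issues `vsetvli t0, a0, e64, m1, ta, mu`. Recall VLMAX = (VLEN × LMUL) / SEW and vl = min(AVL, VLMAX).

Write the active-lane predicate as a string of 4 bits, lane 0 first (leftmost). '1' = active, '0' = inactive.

predicate = 1000

VLMAX = VLEN×LMUL/SEW = 256×1/64 = 4
vl = min(AVL, VLMAX) = min(1, 4) = 1
bits (lane 0 leftmost): 1000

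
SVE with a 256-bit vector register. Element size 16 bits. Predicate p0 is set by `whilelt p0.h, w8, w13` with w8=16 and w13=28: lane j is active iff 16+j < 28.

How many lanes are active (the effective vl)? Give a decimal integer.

vl = 12

register lanes = 256/16 = 16
whilelt: lane j active iff 16+j < 28 → j < 12 → 12 active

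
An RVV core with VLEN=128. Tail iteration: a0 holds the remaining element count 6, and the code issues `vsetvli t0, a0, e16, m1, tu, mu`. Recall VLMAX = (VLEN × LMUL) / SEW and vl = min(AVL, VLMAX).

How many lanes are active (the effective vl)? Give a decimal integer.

lanes per group: 128·1/16 = 8
vl ← min(6, 8) = 6

vl = 6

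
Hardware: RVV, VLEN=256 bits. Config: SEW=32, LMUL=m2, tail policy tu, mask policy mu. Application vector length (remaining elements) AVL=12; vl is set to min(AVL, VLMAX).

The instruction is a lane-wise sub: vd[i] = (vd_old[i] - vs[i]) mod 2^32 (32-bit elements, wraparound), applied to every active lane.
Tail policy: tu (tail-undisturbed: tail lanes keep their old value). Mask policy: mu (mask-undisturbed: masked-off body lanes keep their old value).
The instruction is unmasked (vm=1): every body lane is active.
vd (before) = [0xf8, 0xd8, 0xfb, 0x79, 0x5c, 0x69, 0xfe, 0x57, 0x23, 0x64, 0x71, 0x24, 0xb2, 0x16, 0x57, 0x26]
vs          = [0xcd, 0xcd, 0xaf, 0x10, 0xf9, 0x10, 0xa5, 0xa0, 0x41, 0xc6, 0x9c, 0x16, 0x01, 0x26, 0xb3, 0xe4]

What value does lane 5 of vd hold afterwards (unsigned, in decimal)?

vd[5] = 89

VLMAX = (256 × 2) / 32 = 16 lanes
vl ← min(12, 16) = 12
  i=0: sub(0xf8,0xcd) → 43
  i=1: sub(0xd8,0xcd) → 11
  i=2: sub(0xfb,0xaf) → 76
  i=3: sub(0x79,0x10) → 105
  i=4: sub(0x5c,0xf9) → 4294967139
  i=5: sub(0x69,0x10) → 89
  i=6: sub(0xfe,0xa5) → 89
  i=7: sub(0x57,0xa0) → 4294967223
  i=8: sub(0x23,0x41) → 4294967266
  i=9: sub(0x64,0xc6) → 4294967198
  i=10: sub(0x71,0x9c) → 4294967253
  i=11: sub(0x24,0x16) → 14
  i=12: tail/keep → 178
  i=13: tail/keep → 22
  i=14: tail/keep → 87
  i=15: tail/keep → 38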